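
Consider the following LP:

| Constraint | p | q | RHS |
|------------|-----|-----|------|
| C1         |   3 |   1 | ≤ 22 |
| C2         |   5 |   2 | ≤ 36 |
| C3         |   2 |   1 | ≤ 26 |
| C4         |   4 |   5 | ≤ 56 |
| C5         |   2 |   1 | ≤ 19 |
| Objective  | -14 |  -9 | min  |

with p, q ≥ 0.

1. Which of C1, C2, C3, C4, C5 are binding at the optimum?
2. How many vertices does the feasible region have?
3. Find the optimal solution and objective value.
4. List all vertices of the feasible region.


1. C2, C4
2. 4
3. p = 4, q = 8, z = -128
4. (0, 0), (7.2, 0), (4, 8), (0, 11.2)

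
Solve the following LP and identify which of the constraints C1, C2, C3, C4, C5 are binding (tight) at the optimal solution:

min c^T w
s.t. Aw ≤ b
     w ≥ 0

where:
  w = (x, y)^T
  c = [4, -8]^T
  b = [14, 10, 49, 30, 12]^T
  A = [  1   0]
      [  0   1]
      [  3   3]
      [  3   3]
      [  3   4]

At x = 0, y = 3, compute slack b - a·x for each constraint:
  C1: 14 − 0 = 14  (slack)
  C2: 10 − 3 = 7  (slack)
  C3: 49 − 9 = 40  (slack)
  C4: 30 − 9 = 21  (slack)
  C5: 12 − 12 = 0  (binding)

Optimal: x = 0, y = 3
Binding: C5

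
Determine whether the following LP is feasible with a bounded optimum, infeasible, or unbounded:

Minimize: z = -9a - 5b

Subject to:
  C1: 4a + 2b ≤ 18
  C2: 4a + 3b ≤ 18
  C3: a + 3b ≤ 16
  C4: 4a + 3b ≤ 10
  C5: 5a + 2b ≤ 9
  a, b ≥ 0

Feasible with a bounded optimal solution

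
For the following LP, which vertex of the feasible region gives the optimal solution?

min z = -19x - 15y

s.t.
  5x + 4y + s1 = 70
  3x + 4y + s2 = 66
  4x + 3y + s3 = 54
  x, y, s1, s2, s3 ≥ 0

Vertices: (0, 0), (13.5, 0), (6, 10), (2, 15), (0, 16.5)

Evaluate the objective at each vertex of the feasible region:
  z(0, 0) = 0
  z(13.5, 0) = -256.5
  z(6, 10) = -264  ←
  z(2, 15) = -263
  z(0, 16.5) = -247.5
The minimum is at x = 6, y = 10.

(6, 10)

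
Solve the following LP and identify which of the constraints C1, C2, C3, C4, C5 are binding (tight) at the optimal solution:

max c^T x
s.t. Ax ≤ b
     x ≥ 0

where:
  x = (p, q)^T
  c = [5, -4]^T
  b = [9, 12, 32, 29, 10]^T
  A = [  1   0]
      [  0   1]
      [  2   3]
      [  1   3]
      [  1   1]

At p = 9, q = 0, compute slack b - a·x for each constraint:
  C1: 9 − 9 = 0  (binding)
  C2: 12 − 0 = 12  (slack)
  C3: 32 − 18 = 14  (slack)
  C4: 29 − 9 = 20  (slack)
  C5: 10 − 9 = 1  (slack)

Optimal: p = 9, q = 0
Binding: C1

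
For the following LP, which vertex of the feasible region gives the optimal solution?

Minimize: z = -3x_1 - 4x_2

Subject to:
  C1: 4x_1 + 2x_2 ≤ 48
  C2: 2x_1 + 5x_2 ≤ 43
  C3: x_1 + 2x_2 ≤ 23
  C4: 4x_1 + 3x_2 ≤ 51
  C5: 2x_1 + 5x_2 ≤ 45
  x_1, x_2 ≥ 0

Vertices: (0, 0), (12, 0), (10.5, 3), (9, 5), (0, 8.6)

Evaluate the objective at each vertex of the feasible region:
  z(0, 0) = 0
  z(12, 0) = -36
  z(10.5, 3) = -43.5
  z(9, 5) = -47  ←
  z(0, 8.6) = -34.4
The minimum is at x_1 = 9, x_2 = 5.

(9, 5)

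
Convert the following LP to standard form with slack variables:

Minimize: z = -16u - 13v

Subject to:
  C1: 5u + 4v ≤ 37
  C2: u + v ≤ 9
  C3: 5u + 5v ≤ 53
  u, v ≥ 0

min z = -16u - 13v

s.t.
  5u + 4v + s1 = 37
  u + v + s2 = 9
  5u + 5v + s3 = 53
  u, v, s1, s2, s3 ≥ 0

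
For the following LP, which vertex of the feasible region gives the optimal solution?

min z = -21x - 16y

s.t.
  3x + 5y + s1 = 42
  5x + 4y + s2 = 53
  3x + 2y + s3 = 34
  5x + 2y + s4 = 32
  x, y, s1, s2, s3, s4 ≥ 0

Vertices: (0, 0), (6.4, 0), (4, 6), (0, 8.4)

Evaluate the objective at each vertex of the feasible region:
  z(0, 0) = 0
  z(6.4, 0) = -134.4
  z(4, 6) = -180  ←
  z(0, 8.4) = -134.4
The minimum is at x = 4, y = 6.

(4, 6)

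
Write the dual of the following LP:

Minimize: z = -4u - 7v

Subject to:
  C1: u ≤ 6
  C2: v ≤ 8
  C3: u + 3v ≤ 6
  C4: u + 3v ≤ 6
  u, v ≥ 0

Primal min cᵀx s.t. Ax ≤ b, x ≥ 0  →  Dual max −bᵀy s.t. Aᵀy ≥ −c, y ≥ 0.

Maximize: z = -6y1 - 8y2 - 6y3 - 6y4

Subject to:
  y1 + y3 + y4 ≥ 4
  y2 + 3y3 + 3y4 ≥ 7
  y1, y2, y3, y4 ≥ 0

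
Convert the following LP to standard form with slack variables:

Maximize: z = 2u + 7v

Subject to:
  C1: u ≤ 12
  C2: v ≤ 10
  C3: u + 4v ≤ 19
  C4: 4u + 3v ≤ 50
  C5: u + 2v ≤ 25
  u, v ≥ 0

max z = 2u + 7v

s.t.
  u + s1 = 12
  v + s2 = 10
  u + 4v + s3 = 19
  4u + 3v + s4 = 50
  u + 2v + s5 = 25
  u, v, s1, s2, s3, s4, s5 ≥ 0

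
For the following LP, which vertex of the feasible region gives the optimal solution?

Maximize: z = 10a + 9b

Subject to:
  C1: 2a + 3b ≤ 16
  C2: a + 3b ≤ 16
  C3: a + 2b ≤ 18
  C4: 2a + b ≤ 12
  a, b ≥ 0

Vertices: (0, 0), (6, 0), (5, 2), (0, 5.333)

Evaluate the objective at each vertex of the feasible region:
  z(0, 0) = 0
  z(6, 0) = 60
  z(5, 2) = 68  ←
  z(0, 5.333) = 48
The maximum is at a = 5, b = 2.

(5, 2)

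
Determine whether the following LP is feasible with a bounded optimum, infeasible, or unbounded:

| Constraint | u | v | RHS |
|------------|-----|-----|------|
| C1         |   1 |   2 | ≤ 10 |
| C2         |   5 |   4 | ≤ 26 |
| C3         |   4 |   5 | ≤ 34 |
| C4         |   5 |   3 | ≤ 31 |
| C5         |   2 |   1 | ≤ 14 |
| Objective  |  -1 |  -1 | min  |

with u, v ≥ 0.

Feasible with a bounded optimal solution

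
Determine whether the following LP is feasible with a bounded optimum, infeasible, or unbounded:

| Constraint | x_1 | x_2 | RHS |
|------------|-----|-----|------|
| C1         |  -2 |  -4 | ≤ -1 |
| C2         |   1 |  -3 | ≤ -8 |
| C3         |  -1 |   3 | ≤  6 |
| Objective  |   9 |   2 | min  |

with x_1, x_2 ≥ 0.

Infeasible (no feasible solution exists)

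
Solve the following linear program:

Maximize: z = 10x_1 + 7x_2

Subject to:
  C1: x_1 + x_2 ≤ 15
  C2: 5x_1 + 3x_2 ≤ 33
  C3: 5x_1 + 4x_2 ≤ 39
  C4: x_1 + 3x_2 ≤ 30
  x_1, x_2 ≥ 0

Evaluate the objective at each vertex of the feasible region:
  z(0, 0) = 0
  z(6.6, 0) = 66
  z(3, 6) = 72  ←
  z(0, 9.75) = 68.25
The maximum is at x_1 = 3, x_2 = 6.

x_1 = 3, x_2 = 6, z = 72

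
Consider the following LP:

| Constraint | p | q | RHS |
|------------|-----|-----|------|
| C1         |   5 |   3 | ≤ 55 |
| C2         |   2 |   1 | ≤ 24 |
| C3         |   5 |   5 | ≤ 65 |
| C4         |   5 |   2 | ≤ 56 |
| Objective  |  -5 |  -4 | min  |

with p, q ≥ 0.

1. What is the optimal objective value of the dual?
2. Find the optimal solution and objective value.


1. -60
2. p = 8, q = 5, z = -60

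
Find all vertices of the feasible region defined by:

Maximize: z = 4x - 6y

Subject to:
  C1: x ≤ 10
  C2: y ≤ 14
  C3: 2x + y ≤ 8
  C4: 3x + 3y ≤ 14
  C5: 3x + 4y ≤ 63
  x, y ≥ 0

(0, 0), (4, 0), (3.333, 1.333), (0, 4.667)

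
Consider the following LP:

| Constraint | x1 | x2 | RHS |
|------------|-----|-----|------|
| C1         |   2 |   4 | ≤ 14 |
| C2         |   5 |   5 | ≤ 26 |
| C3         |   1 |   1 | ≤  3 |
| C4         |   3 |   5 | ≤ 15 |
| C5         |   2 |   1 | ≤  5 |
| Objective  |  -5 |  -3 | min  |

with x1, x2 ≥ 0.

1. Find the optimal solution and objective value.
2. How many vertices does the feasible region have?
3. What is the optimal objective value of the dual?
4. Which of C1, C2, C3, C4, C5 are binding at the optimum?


1. x1 = 2, x2 = 1, z = -13
2. 4
3. -13
4. C3, C5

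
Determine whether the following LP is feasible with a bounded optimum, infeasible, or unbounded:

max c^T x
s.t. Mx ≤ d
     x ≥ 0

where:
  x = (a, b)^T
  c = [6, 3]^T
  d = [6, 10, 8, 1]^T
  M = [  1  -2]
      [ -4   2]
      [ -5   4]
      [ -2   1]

Unbounded (objective can increase without bound)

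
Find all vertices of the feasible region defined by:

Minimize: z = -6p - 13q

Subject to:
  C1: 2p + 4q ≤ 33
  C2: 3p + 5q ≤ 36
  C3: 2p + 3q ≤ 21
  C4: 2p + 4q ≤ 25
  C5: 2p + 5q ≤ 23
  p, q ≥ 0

(0, 0), (10.5, 0), (9, 1), (0, 4.6)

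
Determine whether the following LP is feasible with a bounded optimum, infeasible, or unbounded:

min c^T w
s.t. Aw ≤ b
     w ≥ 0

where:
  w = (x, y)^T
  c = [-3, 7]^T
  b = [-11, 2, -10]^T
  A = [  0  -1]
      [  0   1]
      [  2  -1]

Infeasible (no feasible solution exists)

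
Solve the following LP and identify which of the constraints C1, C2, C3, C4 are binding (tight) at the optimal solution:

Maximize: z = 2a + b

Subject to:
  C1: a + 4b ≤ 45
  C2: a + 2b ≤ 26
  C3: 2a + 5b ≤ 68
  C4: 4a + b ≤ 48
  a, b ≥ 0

At a = 10, b = 8, compute slack b - a·x for each constraint:
  C1: 45 − 42 = 3  (slack)
  C2: 26 − 26 = 0  (binding)
  C3: 68 − 60 = 8  (slack)
  C4: 48 − 48 = 0  (binding)

Optimal: a = 10, b = 8
Binding: C2, C4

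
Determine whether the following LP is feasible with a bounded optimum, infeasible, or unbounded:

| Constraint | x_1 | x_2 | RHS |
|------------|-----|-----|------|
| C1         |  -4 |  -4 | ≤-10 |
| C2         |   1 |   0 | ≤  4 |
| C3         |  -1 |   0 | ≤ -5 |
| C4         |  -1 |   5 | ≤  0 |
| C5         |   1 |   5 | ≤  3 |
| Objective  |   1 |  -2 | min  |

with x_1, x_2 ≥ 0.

Infeasible (no feasible solution exists)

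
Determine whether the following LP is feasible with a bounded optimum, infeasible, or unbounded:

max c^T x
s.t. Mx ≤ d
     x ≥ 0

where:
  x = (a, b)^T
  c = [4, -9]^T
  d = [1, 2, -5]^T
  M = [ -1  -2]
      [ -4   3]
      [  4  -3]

Infeasible (no feasible solution exists)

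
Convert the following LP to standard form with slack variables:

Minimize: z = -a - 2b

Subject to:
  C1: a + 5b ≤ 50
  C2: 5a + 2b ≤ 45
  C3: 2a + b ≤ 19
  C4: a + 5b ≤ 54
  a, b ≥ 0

min z = -a - 2b

s.t.
  a + 5b + s1 = 50
  5a + 2b + s2 = 45
  2a + b + s3 = 19
  a + 5b + s4 = 54
  a, b, s1, s2, s3, s4 ≥ 0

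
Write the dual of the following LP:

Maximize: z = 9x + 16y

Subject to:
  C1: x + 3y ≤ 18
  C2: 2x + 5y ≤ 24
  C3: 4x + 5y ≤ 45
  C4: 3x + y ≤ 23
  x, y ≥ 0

Primal max cᵀx s.t. Ax ≤ b, x ≥ 0  →  Dual min bᵀy s.t. Aᵀy ≥ c, y ≥ 0.

Minimize: z = 18y1 + 24y2 + 45y3 + 23y4

Subject to:
  y1 + 2y2 + 4y3 + 3y4 ≥ 9
  3y1 + 5y2 + 5y3 + y4 ≥ 16
  y1, y2, y3, y4 ≥ 0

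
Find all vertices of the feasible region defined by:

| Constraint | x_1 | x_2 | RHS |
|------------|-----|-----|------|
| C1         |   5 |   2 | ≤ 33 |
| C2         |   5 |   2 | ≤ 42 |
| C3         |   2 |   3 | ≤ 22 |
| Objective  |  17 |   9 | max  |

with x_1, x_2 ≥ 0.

(0, 0), (6.6, 0), (5, 4), (0, 7.333)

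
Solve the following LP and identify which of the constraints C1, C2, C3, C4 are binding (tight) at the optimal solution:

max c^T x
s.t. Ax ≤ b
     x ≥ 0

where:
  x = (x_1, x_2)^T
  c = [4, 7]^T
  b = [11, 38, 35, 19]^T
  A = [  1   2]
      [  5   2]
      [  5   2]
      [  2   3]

At x_1 = 5, x_2 = 3, compute slack b - a·x for each constraint:
  C1: 11 − 11 = 0  (binding)
  C2: 38 − 31 = 7  (slack)
  C3: 35 − 31 = 4  (slack)
  C4: 19 − 19 = 0  (binding)

Optimal: x_1 = 5, x_2 = 3
Binding: C1, C4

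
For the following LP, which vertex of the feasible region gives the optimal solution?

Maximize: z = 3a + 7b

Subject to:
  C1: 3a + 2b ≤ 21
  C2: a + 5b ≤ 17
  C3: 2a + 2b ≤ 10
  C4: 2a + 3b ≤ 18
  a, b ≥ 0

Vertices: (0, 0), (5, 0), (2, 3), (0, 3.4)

Evaluate the objective at each vertex of the feasible region:
  z(0, 0) = 0
  z(5, 0) = 15
  z(2, 3) = 27  ←
  z(0, 3.4) = 23.8
The maximum is at a = 2, b = 3.

(2, 3)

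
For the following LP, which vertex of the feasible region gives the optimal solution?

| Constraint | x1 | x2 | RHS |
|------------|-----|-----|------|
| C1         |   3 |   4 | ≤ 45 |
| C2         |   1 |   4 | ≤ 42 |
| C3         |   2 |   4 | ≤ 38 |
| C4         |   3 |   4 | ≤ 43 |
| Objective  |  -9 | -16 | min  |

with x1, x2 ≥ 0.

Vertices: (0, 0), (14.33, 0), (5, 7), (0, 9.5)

Evaluate the objective at each vertex of the feasible region:
  z(0, 0) = 0
  z(14.33, 0) = -129
  z(5, 7) = -157  ←
  z(0, 9.5) = -152
The minimum is at x1 = 5, x2 = 7.

(5, 7)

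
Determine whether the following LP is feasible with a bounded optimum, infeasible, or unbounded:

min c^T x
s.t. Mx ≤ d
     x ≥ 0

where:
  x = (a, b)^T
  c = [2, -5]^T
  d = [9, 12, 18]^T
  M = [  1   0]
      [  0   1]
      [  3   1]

Feasible with a bounded optimal solution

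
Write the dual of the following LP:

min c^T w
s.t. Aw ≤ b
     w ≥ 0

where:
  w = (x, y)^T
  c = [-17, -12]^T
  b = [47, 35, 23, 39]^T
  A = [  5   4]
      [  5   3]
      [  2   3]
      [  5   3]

Primal min cᵀx s.t. Ax ≤ b, x ≥ 0  →  Dual max −bᵀy s.t. Aᵀy ≥ −c, y ≥ 0.

Maximize: z = -47y1 - 35y2 - 23y3 - 39y4

Subject to:
  5y1 + 5y2 + 2y3 + 5y4 ≥ 17
  4y1 + 3y2 + 3y3 + 3y4 ≥ 12
  y1, y2, y3, y4 ≥ 0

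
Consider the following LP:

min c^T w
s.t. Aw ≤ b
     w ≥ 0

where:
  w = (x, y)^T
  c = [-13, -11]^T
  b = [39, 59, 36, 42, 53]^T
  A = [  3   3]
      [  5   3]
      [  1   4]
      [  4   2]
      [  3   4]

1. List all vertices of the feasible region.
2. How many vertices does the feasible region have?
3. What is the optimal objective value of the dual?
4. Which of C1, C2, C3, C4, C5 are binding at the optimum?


1. (0, 0), (10.5, 0), (8, 5), (5.333, 7.667), (0, 9)
2. 5
3. -159
4. C1, C4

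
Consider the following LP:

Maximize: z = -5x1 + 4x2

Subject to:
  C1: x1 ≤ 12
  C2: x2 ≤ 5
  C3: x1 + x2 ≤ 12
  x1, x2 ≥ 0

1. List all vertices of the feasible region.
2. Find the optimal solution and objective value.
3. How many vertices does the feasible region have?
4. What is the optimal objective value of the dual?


1. (0, 0), (12, 0), (7, 5), (0, 5)
2. x1 = 0, x2 = 5, z = 20
3. 4
4. 20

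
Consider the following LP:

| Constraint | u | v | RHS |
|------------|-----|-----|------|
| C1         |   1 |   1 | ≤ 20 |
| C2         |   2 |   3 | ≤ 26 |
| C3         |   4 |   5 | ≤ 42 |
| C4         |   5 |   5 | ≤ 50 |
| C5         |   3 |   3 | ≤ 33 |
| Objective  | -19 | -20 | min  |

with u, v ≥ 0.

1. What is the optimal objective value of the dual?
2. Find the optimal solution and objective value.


1. -192
2. u = 8, v = 2, z = -192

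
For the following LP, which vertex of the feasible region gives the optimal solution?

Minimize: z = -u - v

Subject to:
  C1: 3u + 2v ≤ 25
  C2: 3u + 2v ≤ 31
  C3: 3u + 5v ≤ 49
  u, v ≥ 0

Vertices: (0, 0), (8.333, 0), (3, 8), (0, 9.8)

Evaluate the objective at each vertex of the feasible region:
  z(0, 0) = 0
  z(8.333, 0) = -8.333
  z(3, 8) = -11  ←
  z(0, 9.8) = -9.8
The minimum is at u = 3, v = 8.

(3, 8)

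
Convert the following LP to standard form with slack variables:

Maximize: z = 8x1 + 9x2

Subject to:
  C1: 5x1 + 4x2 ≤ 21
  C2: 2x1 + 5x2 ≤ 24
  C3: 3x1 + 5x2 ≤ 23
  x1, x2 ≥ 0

max z = 8x1 + 9x2

s.t.
  5x1 + 4x2 + s1 = 21
  2x1 + 5x2 + s2 = 24
  3x1 + 5x2 + s3 = 23
  x1, x2, s1, s2, s3 ≥ 0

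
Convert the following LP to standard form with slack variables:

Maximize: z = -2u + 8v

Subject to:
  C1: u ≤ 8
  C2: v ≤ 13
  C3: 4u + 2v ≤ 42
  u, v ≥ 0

max z = -2u + 8v

s.t.
  u + s1 = 8
  v + s2 = 13
  4u + 2v + s3 = 42
  u, v, s1, s2, s3 ≥ 0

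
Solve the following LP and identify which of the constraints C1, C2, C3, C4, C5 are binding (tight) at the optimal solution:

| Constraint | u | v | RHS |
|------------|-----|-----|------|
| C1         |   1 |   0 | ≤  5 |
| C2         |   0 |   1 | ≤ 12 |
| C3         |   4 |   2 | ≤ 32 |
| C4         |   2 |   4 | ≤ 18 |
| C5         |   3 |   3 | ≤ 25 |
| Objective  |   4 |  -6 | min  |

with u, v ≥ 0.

At u = 0, v = 4.5, compute slack b - a·x for each constraint:
  C1: 5 − 0 = 5  (slack)
  C2: 12 − 4.5 = 7.5  (slack)
  C3: 32 − 9 = 23  (slack)
  C4: 18 − 18 = 0  (binding)
  C5: 25 − 13.5 = 11.5  (slack)

Optimal: u = 0, v = 4.5
Binding: C4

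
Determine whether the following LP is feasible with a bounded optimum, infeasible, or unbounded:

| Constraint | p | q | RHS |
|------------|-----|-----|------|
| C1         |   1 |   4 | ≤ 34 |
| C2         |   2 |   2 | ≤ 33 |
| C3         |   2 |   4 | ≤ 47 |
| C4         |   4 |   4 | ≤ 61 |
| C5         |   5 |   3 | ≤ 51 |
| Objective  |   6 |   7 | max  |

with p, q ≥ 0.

Feasible with a bounded optimal solution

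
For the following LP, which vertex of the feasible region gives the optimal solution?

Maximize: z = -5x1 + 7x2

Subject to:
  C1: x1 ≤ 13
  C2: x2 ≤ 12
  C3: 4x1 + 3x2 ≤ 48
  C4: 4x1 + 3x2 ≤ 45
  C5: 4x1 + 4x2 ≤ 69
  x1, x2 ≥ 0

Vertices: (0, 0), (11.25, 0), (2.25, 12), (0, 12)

Evaluate the objective at each vertex of the feasible region:
  z(0, 0) = 0
  z(11.25, 0) = -56.25
  z(2.25, 12) = 72.75
  z(0, 12) = 84  ←
The maximum is at x1 = 0, x2 = 12.

(0, 12)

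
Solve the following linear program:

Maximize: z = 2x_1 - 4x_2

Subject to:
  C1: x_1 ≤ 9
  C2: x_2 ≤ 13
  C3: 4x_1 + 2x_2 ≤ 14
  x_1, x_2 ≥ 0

Evaluate the objective at each vertex of the feasible region:
  z(0, 0) = 0
  z(3.5, 0) = 7  ←
  z(0, 7) = -28
The maximum is at x_1 = 3.5, x_2 = 0.

x_1 = 3.5, x_2 = 0, z = 7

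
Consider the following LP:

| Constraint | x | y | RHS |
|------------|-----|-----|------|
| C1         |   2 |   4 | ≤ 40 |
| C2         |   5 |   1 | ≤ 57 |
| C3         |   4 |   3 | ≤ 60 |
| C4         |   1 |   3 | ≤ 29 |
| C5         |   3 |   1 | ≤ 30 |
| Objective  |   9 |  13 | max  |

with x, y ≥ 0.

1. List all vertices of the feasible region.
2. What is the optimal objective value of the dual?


1. (0, 0), (10, 0), (8, 6), (2, 9), (0, 9.667)
2. 150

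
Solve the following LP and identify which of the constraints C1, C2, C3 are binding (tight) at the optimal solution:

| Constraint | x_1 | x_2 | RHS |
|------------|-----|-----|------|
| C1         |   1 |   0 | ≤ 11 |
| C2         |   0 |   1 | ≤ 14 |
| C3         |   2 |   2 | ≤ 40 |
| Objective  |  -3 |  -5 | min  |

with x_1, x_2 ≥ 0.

At x_1 = 6, x_2 = 14, compute slack b - a·x for each constraint:
  C1: 11 − 6 = 5  (slack)
  C2: 14 − 14 = 0  (binding)
  C3: 40 − 40 = 0  (binding)

Optimal: x_1 = 6, x_2 = 14
Binding: C2, C3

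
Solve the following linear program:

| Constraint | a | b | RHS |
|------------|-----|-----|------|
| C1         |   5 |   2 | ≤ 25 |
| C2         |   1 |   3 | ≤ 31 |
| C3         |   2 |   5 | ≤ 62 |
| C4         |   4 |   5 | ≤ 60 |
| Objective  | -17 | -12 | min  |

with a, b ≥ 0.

Evaluate the objective at each vertex of the feasible region:
  z(0, 0) = 0
  z(5, 0) = -85
  z(1, 10) = -137  ←
  z(0, 10.33) = -124
The minimum is at a = 1, b = 10.

a = 1, b = 10, z = -137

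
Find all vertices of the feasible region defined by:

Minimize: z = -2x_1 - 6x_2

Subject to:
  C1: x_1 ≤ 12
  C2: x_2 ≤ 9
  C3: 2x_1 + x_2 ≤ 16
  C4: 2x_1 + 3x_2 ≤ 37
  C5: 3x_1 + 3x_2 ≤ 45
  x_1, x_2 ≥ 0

(0, 0), (8, 0), (3.5, 9), (0, 9)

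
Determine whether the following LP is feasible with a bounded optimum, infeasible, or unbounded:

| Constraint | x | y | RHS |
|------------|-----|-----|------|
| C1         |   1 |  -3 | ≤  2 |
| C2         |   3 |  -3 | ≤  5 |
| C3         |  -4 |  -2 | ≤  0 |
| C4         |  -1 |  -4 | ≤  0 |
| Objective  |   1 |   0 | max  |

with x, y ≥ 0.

Unbounded (objective can increase without bound)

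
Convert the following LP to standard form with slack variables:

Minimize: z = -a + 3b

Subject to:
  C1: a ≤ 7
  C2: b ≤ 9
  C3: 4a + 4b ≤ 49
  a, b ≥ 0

min z = -a + 3b

s.t.
  a + s1 = 7
  b + s2 = 9
  4a + 4b + s3 = 49
  a, b, s1, s2, s3 ≥ 0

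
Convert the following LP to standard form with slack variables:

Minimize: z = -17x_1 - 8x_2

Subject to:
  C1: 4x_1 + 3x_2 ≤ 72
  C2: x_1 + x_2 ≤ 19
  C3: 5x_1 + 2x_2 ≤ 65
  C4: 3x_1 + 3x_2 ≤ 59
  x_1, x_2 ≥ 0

min z = -17x_1 - 8x_2

s.t.
  4x_1 + 3x_2 + s1 = 72
  x_1 + x_2 + s2 = 19
  5x_1 + 2x_2 + s3 = 65
  3x_1 + 3x_2 + s4 = 59
  x_1, x_2, s1, s2, s3, s4 ≥ 0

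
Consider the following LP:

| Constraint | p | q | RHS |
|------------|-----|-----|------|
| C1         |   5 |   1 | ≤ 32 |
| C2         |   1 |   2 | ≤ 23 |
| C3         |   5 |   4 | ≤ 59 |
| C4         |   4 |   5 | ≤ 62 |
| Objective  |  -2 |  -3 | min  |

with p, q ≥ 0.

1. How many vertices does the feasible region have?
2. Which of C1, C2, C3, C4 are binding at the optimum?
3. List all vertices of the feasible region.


1. 5
2. C2, C4
3. (0, 0), (6.4, 0), (4.667, 8.667), (3, 10), (0, 11.5)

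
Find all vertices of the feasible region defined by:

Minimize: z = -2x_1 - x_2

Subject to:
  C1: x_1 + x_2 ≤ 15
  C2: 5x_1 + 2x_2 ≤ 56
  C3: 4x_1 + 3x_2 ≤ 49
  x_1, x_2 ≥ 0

(0, 0), (11.2, 0), (10, 3), (4, 11), (0, 15)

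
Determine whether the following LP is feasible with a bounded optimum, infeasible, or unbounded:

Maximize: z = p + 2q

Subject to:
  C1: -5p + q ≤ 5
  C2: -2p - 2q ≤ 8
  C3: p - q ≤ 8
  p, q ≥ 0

Unbounded (objective can increase without bound)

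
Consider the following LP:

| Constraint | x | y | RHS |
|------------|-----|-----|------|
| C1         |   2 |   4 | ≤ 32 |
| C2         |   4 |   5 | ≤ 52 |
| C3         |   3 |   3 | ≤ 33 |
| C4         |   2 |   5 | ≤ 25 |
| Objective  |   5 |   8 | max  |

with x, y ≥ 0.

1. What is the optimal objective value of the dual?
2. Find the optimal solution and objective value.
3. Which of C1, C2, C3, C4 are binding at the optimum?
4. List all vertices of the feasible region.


1. 58
2. x = 10, y = 1, z = 58
3. C3, C4
4. (0, 0), (11, 0), (10, 1), (0, 5)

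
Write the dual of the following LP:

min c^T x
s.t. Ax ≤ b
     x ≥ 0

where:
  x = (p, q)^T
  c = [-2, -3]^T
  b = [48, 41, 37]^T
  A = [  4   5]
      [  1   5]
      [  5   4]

Primal min cᵀx s.t. Ax ≤ b, x ≥ 0  →  Dual max −bᵀy s.t. Aᵀy ≥ −c, y ≥ 0.

Maximize: z = -48y1 - 41y2 - 37y3

Subject to:
  4y1 + y2 + 5y3 ≥ 2
  5y1 + 5y2 + 4y3 ≥ 3
  y1, y2, y3 ≥ 0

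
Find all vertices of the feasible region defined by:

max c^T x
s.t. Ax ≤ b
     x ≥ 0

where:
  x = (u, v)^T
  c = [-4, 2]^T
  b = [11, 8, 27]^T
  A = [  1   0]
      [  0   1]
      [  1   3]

(0, 0), (11, 0), (11, 5.333), (3, 8), (0, 8)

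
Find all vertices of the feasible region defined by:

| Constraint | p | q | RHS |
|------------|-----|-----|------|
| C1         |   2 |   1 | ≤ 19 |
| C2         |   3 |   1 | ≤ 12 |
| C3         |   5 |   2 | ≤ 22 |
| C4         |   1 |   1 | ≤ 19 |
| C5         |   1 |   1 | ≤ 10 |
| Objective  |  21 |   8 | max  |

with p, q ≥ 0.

(0, 0), (4, 0), (2, 6), (0.6667, 9.333), (0, 10)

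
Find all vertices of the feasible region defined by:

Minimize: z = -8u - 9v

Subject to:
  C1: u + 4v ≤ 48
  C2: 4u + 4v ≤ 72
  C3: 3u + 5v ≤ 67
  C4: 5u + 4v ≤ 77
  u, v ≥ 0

(0, 0), (15.4, 0), (9, 8), (4, 11), (0, 12)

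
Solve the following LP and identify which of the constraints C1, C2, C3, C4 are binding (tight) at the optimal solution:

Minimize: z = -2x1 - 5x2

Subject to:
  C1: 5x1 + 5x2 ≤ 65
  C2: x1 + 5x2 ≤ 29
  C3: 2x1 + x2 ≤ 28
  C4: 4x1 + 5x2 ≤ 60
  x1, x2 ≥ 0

At x1 = 9, x2 = 4, compute slack b - a·x for each constraint:
  C1: 65 − 65 = 0  (binding)
  C2: 29 − 29 = 0  (binding)
  C3: 28 − 22 = 6  (slack)
  C4: 60 − 56 = 4  (slack)

Optimal: x1 = 9, x2 = 4
Binding: C1, C2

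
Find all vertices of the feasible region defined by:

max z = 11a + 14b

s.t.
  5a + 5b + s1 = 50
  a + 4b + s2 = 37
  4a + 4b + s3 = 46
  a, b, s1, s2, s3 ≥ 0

(0, 0), (10, 0), (1, 9), (0, 9.25)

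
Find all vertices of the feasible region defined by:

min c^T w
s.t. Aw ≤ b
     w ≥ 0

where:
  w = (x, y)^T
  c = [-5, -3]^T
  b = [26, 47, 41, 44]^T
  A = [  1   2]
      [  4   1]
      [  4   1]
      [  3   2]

(0, 0), (10.25, 0), (8, 9), (0, 13)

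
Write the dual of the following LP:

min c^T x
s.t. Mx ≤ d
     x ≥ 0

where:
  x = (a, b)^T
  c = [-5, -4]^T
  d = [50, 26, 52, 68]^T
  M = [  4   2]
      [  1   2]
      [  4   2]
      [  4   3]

Primal min cᵀx s.t. Ax ≤ b, x ≥ 0  →  Dual max −bᵀy s.t. Aᵀy ≥ −c, y ≥ 0.

Maximize: z = -50y1 - 26y2 - 52y3 - 68y4

Subject to:
  4y1 + y2 + 4y3 + 4y4 ≥ 5
  2y1 + 2y2 + 2y3 + 3y4 ≥ 4
  y1, y2, y3, y4 ≥ 0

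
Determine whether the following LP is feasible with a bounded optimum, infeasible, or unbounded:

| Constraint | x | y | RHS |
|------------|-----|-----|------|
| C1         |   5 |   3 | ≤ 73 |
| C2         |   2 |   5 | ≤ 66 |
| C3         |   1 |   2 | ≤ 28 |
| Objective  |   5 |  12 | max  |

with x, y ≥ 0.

Feasible with a bounded optimal solution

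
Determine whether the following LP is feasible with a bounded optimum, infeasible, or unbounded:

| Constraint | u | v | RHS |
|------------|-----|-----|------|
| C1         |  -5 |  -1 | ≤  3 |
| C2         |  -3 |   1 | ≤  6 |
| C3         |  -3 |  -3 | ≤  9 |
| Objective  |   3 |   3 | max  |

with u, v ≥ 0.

Unbounded (objective can increase without bound)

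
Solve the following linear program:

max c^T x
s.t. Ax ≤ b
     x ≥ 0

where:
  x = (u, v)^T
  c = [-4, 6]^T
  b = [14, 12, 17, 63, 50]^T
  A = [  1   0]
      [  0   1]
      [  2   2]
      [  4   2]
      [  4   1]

Evaluate the objective at each vertex of the feasible region:
  z(0, 0) = 0
  z(8.5, 0) = -34
  z(0, 8.5) = 51  ←
The maximum is at u = 0, v = 8.5.

u = 0, v = 8.5, z = 51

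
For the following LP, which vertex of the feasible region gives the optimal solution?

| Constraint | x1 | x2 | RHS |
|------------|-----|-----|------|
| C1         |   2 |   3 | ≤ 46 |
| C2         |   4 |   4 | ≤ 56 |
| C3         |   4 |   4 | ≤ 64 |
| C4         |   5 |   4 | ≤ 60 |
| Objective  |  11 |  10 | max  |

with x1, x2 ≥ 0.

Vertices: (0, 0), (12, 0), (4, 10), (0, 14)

Evaluate the objective at each vertex of the feasible region:
  z(0, 0) = 0
  z(12, 0) = 132
  z(4, 10) = 144  ←
  z(0, 14) = 140
The maximum is at x1 = 4, x2 = 10.

(4, 10)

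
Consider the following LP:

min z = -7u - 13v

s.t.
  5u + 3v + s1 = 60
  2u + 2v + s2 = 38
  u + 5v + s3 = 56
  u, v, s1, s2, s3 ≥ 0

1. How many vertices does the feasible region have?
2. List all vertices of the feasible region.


1. 4
2. (0, 0), (12, 0), (6, 10), (0, 11.2)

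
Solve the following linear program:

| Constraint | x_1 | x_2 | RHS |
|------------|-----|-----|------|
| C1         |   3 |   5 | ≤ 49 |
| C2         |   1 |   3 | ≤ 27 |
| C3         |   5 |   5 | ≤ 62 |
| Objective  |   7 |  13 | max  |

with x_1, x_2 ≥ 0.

Evaluate the objective at each vertex of the feasible region:
  z(0, 0) = 0
  z(12.4, 0) = 86.8
  z(6.5, 5.9) = 122.2
  z(3, 8) = 125  ←
  z(0, 9) = 117
The maximum is at x_1 = 3, x_2 = 8.

x_1 = 3, x_2 = 8, z = 125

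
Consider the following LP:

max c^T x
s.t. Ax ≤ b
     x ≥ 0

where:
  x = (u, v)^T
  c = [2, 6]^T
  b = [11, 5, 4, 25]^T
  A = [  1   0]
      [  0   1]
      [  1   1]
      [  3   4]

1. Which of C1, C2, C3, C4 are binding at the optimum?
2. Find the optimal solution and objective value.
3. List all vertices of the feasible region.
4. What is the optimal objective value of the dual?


1. C3
2. u = 0, v = 4, z = 24
3. (0, 0), (4, 0), (0, 4)
4. 24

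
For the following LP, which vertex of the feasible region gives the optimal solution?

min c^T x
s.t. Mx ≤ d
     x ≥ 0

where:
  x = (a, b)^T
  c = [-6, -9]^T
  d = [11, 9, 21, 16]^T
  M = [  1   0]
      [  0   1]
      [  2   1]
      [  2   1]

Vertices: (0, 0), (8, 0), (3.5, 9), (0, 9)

Evaluate the objective at each vertex of the feasible region:
  z(0, 0) = 0
  z(8, 0) = -48
  z(3.5, 9) = -102  ←
  z(0, 9) = -81
The minimum is at a = 3.5, b = 9.

(3.5, 9)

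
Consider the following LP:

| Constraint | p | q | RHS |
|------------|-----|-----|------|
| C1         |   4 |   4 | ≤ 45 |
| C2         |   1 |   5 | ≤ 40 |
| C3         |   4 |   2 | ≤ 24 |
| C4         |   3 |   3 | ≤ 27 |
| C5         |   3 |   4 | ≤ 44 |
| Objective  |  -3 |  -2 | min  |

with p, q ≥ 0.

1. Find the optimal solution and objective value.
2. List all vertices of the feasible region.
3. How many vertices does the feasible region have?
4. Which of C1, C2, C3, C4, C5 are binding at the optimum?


1. p = 3, q = 6, z = -21
2. (0, 0), (6, 0), (3, 6), (1.25, 7.75), (0, 8)
3. 5
4. C3, C4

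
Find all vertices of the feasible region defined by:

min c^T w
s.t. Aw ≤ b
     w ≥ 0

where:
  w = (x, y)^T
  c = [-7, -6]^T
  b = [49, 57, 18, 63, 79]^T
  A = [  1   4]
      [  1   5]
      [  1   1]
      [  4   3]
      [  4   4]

(0, 0), (15.75, 0), (9, 9), (8.25, 9.75), (0, 11.4)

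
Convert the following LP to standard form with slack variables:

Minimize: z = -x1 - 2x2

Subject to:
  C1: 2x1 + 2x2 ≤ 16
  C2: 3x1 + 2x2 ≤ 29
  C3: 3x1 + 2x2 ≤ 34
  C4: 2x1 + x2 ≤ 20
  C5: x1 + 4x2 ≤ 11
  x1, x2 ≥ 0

min z = -x1 - 2x2

s.t.
  2x1 + 2x2 + s1 = 16
  3x1 + 2x2 + s2 = 29
  3x1 + 2x2 + s3 = 34
  2x1 + x2 + s4 = 20
  x1 + 4x2 + s5 = 11
  x1, x2, s1, s2, s3, s4, s5 ≥ 0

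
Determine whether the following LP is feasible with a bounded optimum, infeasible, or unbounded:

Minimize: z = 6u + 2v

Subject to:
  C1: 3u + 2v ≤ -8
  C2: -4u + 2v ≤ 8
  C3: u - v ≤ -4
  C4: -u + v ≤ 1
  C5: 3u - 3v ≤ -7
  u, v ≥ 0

Infeasible (no feasible solution exists)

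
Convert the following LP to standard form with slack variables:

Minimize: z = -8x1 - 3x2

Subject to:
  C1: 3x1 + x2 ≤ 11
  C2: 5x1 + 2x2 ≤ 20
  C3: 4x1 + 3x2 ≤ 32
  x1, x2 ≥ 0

min z = -8x1 - 3x2

s.t.
  3x1 + x2 + s1 = 11
  5x1 + 2x2 + s2 = 20
  4x1 + 3x2 + s3 = 32
  x1, x2, s1, s2, s3 ≥ 0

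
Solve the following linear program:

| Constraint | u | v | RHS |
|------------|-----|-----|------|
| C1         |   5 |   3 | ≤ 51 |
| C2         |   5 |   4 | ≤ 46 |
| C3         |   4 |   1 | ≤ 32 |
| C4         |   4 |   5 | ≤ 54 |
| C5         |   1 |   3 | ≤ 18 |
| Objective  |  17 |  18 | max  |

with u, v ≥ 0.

Evaluate the objective at each vertex of the feasible region:
  z(0, 0) = 0
  z(8, 0) = 136
  z(7.455, 2.182) = 166
  z(6, 4) = 174  ←
  z(0, 6) = 108
The maximum is at u = 6, v = 4.

u = 6, v = 4, z = 174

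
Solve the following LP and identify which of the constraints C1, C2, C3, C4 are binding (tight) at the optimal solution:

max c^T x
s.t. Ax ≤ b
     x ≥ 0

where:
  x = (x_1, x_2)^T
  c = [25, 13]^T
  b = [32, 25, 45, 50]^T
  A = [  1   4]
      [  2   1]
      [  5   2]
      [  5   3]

At x_1 = 7, x_2 = 5, compute slack b - a·x for each constraint:
  C1: 32 − 27 = 5  (slack)
  C2: 25 − 19 = 6  (slack)
  C3: 45 − 45 = 0  (binding)
  C4: 50 − 50 = 0  (binding)

Optimal: x_1 = 7, x_2 = 5
Binding: C3, C4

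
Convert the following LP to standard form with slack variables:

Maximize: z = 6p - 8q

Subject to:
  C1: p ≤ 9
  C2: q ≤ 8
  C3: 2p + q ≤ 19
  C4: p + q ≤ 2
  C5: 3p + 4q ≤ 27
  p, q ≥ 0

max z = 6p - 8q

s.t.
  p + s1 = 9
  q + s2 = 8
  2p + q + s3 = 19
  p + q + s4 = 2
  3p + 4q + s5 = 27
  p, q, s1, s2, s3, s4, s5 ≥ 0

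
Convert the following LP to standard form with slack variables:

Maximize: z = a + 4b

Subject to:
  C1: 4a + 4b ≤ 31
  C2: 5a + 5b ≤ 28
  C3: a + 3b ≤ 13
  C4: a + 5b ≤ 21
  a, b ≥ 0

max z = a + 4b

s.t.
  4a + 4b + s1 = 31
  5a + 5b + s2 = 28
  a + 3b + s3 = 13
  a + 5b + s4 = 21
  a, b, s1, s2, s3, s4 ≥ 0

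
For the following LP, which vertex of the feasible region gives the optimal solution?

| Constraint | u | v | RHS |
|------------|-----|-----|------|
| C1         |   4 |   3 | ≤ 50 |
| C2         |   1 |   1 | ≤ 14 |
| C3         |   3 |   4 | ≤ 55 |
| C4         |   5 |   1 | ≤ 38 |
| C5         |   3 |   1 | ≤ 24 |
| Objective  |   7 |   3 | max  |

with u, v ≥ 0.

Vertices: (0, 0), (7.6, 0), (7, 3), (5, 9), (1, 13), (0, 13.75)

Evaluate the objective at each vertex of the feasible region:
  z(0, 0) = 0
  z(7.6, 0) = 53.2
  z(7, 3) = 58
  z(5, 9) = 62  ←
  z(1, 13) = 46
  z(0, 13.75) = 41.25
The maximum is at u = 5, v = 9.

(5, 9)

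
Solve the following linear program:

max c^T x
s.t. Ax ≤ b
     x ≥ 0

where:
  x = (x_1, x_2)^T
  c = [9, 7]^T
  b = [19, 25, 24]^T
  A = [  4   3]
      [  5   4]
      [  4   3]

Evaluate the objective at each vertex of the feasible region:
  z(0, 0) = 0
  z(4.75, 0) = 42.75
  z(1, 5) = 44  ←
  z(0, 6.25) = 43.75
The maximum is at x_1 = 1, x_2 = 5.

x_1 = 1, x_2 = 5, z = 44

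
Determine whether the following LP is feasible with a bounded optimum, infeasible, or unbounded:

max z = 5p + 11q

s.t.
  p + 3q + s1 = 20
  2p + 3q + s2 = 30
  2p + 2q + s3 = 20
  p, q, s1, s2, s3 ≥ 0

Feasible with a bounded optimal solution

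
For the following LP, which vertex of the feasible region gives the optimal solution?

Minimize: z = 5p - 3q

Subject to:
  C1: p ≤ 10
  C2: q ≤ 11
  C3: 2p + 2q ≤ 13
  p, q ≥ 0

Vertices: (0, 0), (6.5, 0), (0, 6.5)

Evaluate the objective at each vertex of the feasible region:
  z(0, 0) = 0
  z(6.5, 0) = 32.5
  z(0, 6.5) = -19.5  ←
The minimum is at p = 0, q = 6.5.

(0, 6.5)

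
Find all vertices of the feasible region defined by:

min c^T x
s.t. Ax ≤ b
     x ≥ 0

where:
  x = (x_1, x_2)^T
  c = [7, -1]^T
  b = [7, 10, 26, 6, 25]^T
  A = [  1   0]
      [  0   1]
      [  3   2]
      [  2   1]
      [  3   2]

(0, 0), (3, 0), (0, 6)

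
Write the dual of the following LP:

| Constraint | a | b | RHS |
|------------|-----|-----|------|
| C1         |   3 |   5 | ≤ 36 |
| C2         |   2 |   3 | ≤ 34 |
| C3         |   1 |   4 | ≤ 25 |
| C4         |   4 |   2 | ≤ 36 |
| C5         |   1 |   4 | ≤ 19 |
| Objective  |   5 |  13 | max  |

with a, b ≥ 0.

Primal max cᵀx s.t. Ax ≤ b, x ≥ 0  →  Dual min bᵀy s.t. Aᵀy ≥ c, y ≥ 0.

Minimize: z = 36y1 + 34y2 + 25y3 + 36y4 + 19y5

Subject to:
  3y1 + 2y2 + y3 + 4y4 + y5 ≥ 5
  5y1 + 3y2 + 4y3 + 2y4 + 4y5 ≥ 13
  y1, y2, y3, y4, y5 ≥ 0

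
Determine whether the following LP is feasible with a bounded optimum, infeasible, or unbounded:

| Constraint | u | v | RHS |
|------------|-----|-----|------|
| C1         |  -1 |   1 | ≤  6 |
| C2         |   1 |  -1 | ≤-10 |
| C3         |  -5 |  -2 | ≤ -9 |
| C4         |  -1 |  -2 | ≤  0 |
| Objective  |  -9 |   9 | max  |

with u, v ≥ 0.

Infeasible (no feasible solution exists)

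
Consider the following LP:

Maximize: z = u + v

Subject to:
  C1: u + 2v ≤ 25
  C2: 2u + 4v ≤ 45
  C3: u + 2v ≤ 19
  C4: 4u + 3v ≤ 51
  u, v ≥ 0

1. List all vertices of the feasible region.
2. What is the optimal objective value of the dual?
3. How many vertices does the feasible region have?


1. (0, 0), (12.75, 0), (9, 5), (0, 9.5)
2. 14
3. 4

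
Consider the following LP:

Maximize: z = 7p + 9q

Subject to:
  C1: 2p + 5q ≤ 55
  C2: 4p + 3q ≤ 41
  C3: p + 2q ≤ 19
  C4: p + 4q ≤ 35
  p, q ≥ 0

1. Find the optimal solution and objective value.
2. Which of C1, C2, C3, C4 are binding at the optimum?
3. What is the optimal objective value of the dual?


1. p = 5, q = 7, z = 98
2. C2, C3
3. 98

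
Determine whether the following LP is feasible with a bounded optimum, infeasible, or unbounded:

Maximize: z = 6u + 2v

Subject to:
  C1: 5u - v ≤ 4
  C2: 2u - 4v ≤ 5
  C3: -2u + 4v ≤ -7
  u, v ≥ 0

Infeasible (no feasible solution exists)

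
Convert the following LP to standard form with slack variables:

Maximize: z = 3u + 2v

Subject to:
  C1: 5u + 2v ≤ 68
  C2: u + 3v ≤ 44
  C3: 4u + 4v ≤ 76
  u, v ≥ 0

max z = 3u + 2v

s.t.
  5u + 2v + s1 = 68
  u + 3v + s2 = 44
  4u + 4v + s3 = 76
  u, v, s1, s2, s3 ≥ 0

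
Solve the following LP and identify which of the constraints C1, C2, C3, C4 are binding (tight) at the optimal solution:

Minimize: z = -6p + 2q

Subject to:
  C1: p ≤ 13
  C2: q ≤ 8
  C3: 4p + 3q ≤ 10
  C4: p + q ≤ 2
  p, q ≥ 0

At p = 2, q = 0, compute slack b - a·x for each constraint:
  C1: 13 − 2 = 11  (slack)
  C2: 8 − 0 = 8  (slack)
  C3: 10 − 8 = 2  (slack)
  C4: 2 − 2 = 0  (binding)

Optimal: p = 2, q = 0
Binding: C4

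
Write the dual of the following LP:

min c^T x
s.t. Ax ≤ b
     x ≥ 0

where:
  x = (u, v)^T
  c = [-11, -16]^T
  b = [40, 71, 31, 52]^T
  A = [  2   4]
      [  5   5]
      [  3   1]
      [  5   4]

Primal min cᵀx s.t. Ax ≤ b, x ≥ 0  →  Dual max −bᵀy s.t. Aᵀy ≥ −c, y ≥ 0.

Maximize: z = -40y1 - 71y2 - 31y3 - 52y4

Subject to:
  2y1 + 5y2 + 3y3 + 5y4 ≥ 11
  4y1 + 5y2 + y3 + 4y4 ≥ 16
  y1, y2, y3, y4 ≥ 0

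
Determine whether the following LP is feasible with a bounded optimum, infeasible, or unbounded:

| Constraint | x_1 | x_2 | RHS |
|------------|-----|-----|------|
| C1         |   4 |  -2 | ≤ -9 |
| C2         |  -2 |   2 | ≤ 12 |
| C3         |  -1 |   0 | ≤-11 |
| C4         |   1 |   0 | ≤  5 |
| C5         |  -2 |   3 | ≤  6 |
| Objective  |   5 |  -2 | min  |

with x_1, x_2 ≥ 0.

Infeasible (no feasible solution exists)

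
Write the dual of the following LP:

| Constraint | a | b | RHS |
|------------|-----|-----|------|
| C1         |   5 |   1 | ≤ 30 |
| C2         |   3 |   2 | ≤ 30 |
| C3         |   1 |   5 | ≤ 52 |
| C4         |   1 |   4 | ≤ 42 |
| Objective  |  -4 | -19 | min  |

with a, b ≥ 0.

Primal min cᵀx s.t. Ax ≤ b, x ≥ 0  →  Dual max −bᵀy s.t. Aᵀy ≥ −c, y ≥ 0.

Maximize: z = -30y1 - 30y2 - 52y3 - 42y4

Subject to:
  5y1 + 3y2 + y3 + y4 ≥ 4
  y1 + 2y2 + 5y3 + 4y4 ≥ 19
  y1, y2, y3, y4 ≥ 0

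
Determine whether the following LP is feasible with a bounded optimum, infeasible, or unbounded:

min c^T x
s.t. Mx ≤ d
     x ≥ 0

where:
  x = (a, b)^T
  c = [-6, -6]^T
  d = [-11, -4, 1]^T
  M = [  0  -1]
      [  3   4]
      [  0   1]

Infeasible (no feasible solution exists)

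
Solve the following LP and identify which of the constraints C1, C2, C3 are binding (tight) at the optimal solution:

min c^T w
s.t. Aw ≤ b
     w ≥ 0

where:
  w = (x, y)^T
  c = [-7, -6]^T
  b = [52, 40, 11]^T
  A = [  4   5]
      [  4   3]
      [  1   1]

At x = 7, y = 4, compute slack b - a·x for each constraint:
  C1: 52 − 48 = 4  (slack)
  C2: 40 − 40 = 0  (binding)
  C3: 11 − 11 = 0  (binding)

Optimal: x = 7, y = 4
Binding: C2, C3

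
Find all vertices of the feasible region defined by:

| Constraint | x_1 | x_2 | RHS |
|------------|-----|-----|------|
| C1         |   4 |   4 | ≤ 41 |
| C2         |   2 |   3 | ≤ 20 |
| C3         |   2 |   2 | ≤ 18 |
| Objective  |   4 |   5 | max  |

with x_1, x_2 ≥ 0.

(0, 0), (9, 0), (7, 2), (0, 6.667)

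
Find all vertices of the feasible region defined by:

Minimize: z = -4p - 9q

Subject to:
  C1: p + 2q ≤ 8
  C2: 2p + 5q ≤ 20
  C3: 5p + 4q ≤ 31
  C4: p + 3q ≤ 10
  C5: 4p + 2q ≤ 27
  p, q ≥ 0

(0, 0), (6.2, 0), (5, 1.5), (4, 2), (0, 3.333)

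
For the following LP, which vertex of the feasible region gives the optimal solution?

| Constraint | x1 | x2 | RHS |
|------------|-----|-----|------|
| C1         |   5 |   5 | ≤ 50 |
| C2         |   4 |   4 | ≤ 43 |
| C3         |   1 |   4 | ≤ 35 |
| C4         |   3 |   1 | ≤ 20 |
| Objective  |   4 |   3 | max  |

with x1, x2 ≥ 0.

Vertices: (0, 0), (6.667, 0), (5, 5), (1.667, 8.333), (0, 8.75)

Evaluate the objective at each vertex of the feasible region:
  z(0, 0) = 0
  z(6.667, 0) = 26.67
  z(5, 5) = 35  ←
  z(1.667, 8.333) = 31.67
  z(0, 8.75) = 26.25
The maximum is at x1 = 5, x2 = 5.

(5, 5)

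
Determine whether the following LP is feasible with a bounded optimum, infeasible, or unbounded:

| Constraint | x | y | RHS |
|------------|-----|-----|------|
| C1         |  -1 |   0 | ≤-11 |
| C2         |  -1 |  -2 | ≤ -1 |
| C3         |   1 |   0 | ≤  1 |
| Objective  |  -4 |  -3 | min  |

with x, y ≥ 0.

Infeasible (no feasible solution exists)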